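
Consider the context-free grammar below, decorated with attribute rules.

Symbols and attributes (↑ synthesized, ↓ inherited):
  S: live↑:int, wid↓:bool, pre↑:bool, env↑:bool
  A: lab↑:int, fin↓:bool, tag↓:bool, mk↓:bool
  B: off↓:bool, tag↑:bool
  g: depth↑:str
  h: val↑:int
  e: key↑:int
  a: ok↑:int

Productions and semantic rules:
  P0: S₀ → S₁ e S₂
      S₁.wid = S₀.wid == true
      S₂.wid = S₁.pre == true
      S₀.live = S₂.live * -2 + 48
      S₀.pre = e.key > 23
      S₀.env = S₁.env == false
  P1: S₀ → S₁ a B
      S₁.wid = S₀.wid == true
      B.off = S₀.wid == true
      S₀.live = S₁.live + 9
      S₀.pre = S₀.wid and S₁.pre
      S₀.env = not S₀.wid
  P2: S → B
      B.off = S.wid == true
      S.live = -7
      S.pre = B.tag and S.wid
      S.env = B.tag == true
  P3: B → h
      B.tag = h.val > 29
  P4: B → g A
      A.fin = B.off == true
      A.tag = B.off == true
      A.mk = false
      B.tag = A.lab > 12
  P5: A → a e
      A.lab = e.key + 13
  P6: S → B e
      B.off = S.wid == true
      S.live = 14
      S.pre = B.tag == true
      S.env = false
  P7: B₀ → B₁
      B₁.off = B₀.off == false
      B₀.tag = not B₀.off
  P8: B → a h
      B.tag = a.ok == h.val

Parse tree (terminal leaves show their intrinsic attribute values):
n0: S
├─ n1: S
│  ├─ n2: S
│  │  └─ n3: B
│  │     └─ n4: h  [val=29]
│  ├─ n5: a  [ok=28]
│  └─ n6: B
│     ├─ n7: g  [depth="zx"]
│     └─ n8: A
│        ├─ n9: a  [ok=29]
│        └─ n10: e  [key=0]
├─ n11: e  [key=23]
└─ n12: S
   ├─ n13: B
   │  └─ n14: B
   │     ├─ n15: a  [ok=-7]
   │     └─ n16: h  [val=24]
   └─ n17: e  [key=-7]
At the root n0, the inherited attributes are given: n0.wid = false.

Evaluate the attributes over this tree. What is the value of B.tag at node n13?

1. n0.wid = false  [given at root]
2. n1.wid = false  [S₀.wid == true]
3. n2.wid = false  [S₀.wid == true]
4. n3.off = false  [S.wid == true]
5. n4.val = 29  [terminal]
6. n3.tag = false  [h.val > 29]
7. n2.live = -7  [-7]
8. n2.pre = false  [B.tag and S.wid]
9. n2.env = false  [B.tag == true]
10. n5.ok = 28  [terminal]
11. n6.off = false  [S₀.wid == true]
12. n7.depth = "zx"  [terminal]
13. n8.fin = false  [B.off == true]
14. n8.tag = false  [B.off == true]
15. n8.mk = false  [false]
16. n9.ok = 29  [terminal]
17. n10.key = 0  [terminal]
18. n8.lab = 13  [e.key + 13]
19. n6.tag = true  [A.lab > 12]
20. n1.live = 2  [S₁.live + 9]
21. n1.pre = false  [S₀.wid and S₁.pre]
22. n1.env = true  [not S₀.wid]
23. n11.key = 23  [terminal]
24. n12.wid = false  [S₁.pre == true]
25. n13.off = false  [S.wid == true]
26. n14.off = true  [B₀.off == false]
27. n15.ok = -7  [terminal]
28. n16.val = 24  [terminal]
29. n14.tag = false  [a.ok == h.val]
30. n13.tag = true  [not B₀.off]
31. n17.key = -7  [terminal]
32. n12.live = 14  [14]
33. n12.pre = true  [B.tag == true]
34. n12.env = false  [false]
35. n0.live = 20  [S₂.live * -2 + 48]
36. n0.pre = false  [e.key > 23]
37. n0.env = false  [S₁.env == false]

true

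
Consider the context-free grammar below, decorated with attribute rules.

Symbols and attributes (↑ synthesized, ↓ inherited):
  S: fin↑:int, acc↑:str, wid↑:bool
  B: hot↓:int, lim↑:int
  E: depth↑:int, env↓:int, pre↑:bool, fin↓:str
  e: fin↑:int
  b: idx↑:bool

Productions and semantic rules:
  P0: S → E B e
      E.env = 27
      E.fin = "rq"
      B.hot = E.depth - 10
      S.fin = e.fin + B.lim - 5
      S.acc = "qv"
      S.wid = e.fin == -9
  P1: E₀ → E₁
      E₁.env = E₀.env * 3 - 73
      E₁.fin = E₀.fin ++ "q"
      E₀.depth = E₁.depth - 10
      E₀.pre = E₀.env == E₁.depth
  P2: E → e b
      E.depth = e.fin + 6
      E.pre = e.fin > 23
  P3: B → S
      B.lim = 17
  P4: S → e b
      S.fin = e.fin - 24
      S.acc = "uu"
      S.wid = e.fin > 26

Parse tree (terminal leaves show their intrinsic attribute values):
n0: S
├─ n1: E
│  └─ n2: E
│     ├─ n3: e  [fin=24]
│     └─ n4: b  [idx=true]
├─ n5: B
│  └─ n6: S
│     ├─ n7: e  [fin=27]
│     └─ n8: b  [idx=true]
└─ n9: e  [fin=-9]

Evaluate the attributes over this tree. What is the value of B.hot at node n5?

1. n1.env = 27  [27]
2. n1.fin = "rq"  ["rq"]
3. n2.env = 8  [E₀.env * 3 - 73]
4. n2.fin = "rqq"  [E₀.fin ++ "q"]
5. n3.fin = 24  [terminal]
6. n4.idx = true  [terminal]
7. n2.depth = 30  [e.fin + 6]
8. n2.pre = true  [e.fin > 23]
9. n1.depth = 20  [E₁.depth - 10]
10. n1.pre = false  [E₀.env == E₁.depth]
11. n5.hot = 10  [E.depth - 10]
12. n7.fin = 27  [terminal]
13. n8.idx = true  [terminal]
14. n6.fin = 3  [e.fin - 24]
15. n6.acc = "uu"  ["uu"]
16. n6.wid = true  [e.fin > 26]
17. n5.lim = 17  [17]
18. n9.fin = -9  [terminal]
19. n0.fin = 3  [e.fin + B.lim - 5]
20. n0.acc = "qv"  ["qv"]
21. n0.wid = true  [e.fin == -9]

10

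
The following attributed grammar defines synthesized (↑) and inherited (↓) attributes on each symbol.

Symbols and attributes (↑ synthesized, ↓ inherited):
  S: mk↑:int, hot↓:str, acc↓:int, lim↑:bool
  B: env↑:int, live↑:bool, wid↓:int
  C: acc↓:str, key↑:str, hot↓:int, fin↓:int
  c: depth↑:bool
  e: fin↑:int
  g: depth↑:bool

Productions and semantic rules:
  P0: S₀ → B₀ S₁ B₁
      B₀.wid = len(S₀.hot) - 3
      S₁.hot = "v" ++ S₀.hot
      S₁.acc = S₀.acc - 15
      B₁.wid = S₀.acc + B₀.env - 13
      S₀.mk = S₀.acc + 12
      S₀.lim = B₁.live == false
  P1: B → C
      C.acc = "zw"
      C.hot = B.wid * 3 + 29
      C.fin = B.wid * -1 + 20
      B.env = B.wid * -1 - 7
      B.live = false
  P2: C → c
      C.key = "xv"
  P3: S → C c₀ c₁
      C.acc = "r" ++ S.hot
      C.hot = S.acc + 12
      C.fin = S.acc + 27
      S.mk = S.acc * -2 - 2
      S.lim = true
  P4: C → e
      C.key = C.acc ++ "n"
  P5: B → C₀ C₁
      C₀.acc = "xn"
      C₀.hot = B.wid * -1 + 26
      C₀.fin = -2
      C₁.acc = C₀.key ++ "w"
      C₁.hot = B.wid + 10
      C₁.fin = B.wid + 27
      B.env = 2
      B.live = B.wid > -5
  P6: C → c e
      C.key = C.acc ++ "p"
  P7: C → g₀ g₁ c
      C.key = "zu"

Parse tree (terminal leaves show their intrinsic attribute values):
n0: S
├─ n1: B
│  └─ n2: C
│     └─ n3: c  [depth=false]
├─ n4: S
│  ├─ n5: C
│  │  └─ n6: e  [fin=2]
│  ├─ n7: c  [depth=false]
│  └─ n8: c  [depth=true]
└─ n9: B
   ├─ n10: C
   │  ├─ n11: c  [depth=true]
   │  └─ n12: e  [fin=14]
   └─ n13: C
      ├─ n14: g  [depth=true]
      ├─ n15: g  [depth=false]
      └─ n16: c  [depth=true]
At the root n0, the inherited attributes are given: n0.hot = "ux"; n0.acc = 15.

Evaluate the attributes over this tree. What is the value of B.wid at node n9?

-4

1. n0.hot = "ux"  [given at root]
2. n0.acc = 15  [given at root]
3. n1.wid = -1  [len(S₀.hot) - 3]
4. n2.acc = "zw"  ["zw"]
5. n2.hot = 26  [B.wid * 3 + 29]
6. n2.fin = 21  [B.wid * -1 + 20]
7. n3.depth = false  [terminal]
8. n2.key = "xv"  ["xv"]
9. n1.env = -6  [B.wid * -1 - 7]
10. n1.live = false  [false]
11. n4.hot = "vux"  ["v" ++ S₀.hot]
12. n4.acc = 0  [S₀.acc - 15]
13. n5.acc = "rvux"  ["r" ++ S.hot]
14. n5.hot = 12  [S.acc + 12]
15. n5.fin = 27  [S.acc + 27]
16. n6.fin = 2  [terminal]
17. n5.key = "rvuxn"  [C.acc ++ "n"]
18. n7.depth = false  [terminal]
19. n8.depth = true  [terminal]
20. n4.mk = -2  [S.acc * -2 - 2]
21. n4.lim = true  [true]
22. n9.wid = -4  [S₀.acc + B₀.env - 13]
23. n10.acc = "xn"  ["xn"]
24. n10.hot = 30  [B.wid * -1 + 26]
25. n10.fin = -2  [-2]
26. n11.depth = true  [terminal]
27. n12.fin = 14  [terminal]
28. n10.key = "xnp"  [C.acc ++ "p"]
29. n13.acc = "xnpw"  [C₀.key ++ "w"]
30. n13.hot = 6  [B.wid + 10]
31. n13.fin = 23  [B.wid + 27]
32. n14.depth = true  [terminal]
33. n15.depth = false  [terminal]
34. n16.depth = true  [terminal]
35. n13.key = "zu"  ["zu"]
36. n9.env = 2  [2]
37. n9.live = true  [B.wid > -5]
38. n0.mk = 27  [S₀.acc + 12]
39. n0.lim = false  [B₁.live == false]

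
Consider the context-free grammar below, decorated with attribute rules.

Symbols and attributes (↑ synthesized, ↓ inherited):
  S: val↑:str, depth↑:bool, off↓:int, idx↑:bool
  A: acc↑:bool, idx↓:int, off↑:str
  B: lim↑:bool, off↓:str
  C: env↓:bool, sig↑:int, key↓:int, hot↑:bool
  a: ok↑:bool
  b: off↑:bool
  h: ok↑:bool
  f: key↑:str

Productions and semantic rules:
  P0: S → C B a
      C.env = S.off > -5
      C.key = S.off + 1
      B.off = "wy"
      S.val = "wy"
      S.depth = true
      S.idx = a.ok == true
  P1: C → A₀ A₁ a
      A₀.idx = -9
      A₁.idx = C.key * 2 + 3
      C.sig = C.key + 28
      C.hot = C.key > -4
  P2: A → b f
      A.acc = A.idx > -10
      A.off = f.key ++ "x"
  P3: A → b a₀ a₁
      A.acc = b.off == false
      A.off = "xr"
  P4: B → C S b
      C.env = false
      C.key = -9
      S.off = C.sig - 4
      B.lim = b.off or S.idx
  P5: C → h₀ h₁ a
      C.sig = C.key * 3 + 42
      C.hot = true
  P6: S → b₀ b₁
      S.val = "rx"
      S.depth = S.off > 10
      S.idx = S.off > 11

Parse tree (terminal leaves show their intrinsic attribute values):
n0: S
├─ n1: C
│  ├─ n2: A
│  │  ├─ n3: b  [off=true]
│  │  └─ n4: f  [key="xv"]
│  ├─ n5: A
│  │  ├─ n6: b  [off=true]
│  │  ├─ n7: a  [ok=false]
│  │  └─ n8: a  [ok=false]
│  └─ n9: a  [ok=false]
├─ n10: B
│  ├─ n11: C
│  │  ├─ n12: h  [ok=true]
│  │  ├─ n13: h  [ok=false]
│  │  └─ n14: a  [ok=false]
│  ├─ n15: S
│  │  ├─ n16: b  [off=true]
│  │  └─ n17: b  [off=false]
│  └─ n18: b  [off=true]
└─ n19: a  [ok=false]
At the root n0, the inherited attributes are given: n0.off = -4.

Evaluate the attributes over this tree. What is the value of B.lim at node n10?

true

1. n0.off = -4  [given at root]
2. n1.env = true  [S.off > -5]
3. n1.key = -3  [S.off + 1]
4. n2.idx = -9  [-9]
5. n3.off = true  [terminal]
6. n4.key = "xv"  [terminal]
7. n2.acc = true  [A.idx > -10]
8. n2.off = "xvx"  [f.key ++ "x"]
9. n5.idx = -3  [C.key * 2 + 3]
10. n6.off = true  [terminal]
11. n7.ok = false  [terminal]
12. n8.ok = false  [terminal]
13. n5.acc = false  [b.off == false]
14. n5.off = "xr"  ["xr"]
15. n9.ok = false  [terminal]
16. n1.sig = 25  [C.key + 28]
17. n1.hot = true  [C.key > -4]
18. n10.off = "wy"  ["wy"]
19. n11.env = false  [false]
20. n11.key = -9  [-9]
21. n12.ok = true  [terminal]
22. n13.ok = false  [terminal]
23. n14.ok = false  [terminal]
24. n11.sig = 15  [C.key * 3 + 42]
25. n11.hot = true  [true]
26. n15.off = 11  [C.sig - 4]
27. n16.off = true  [terminal]
28. n17.off = false  [terminal]
29. n15.val = "rx"  ["rx"]
30. n15.depth = true  [S.off > 10]
31. n15.idx = false  [S.off > 11]
32. n18.off = true  [terminal]
33. n10.lim = true  [b.off or S.idx]
34. n19.ok = false  [terminal]
35. n0.val = "wy"  ["wy"]
36. n0.depth = true  [true]
37. n0.idx = false  [a.ok == true]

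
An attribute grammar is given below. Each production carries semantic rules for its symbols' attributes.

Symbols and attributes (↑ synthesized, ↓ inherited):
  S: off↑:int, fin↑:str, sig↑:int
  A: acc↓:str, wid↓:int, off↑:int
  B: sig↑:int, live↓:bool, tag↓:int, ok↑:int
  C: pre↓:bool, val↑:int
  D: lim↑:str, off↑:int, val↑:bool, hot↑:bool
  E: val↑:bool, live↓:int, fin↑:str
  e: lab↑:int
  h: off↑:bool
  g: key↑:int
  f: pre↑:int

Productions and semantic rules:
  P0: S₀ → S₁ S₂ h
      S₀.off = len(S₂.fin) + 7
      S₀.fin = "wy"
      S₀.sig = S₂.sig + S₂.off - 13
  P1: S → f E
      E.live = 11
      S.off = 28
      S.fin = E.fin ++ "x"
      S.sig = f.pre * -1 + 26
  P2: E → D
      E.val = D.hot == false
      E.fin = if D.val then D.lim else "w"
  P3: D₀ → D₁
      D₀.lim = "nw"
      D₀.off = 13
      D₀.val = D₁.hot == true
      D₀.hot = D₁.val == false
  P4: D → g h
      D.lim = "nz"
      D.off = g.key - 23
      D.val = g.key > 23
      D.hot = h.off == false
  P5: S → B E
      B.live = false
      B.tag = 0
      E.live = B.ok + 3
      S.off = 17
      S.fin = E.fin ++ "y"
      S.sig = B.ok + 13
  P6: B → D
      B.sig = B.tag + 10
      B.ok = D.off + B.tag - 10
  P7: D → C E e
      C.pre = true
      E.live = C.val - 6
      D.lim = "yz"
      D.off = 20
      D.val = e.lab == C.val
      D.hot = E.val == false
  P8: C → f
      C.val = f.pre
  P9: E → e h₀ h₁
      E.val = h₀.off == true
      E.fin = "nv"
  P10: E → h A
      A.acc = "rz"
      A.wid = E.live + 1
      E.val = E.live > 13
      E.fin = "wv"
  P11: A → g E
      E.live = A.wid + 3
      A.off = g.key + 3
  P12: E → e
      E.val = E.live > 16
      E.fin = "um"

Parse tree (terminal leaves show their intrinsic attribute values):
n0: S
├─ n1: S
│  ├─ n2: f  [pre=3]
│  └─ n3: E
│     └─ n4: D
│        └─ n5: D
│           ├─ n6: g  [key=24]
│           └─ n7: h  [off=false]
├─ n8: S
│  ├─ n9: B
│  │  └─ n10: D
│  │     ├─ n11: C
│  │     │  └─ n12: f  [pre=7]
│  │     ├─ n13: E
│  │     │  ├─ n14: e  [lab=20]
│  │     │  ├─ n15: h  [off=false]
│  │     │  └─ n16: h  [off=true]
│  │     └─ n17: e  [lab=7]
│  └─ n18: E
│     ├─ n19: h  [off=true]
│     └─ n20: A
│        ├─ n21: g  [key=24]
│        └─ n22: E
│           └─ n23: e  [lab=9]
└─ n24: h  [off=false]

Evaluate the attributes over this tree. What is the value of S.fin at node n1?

1. n2.pre = 3  [terminal]
2. n3.live = 11  [11]
3. n6.key = 24  [terminal]
4. n7.off = false  [terminal]
5. n5.lim = "nz"  ["nz"]
6. n5.off = 1  [g.key - 23]
7. n5.val = true  [g.key > 23]
8. n5.hot = true  [h.off == false]
9. n4.lim = "nw"  ["nw"]
10. n4.off = 13  [13]
11. n4.val = true  [D₁.hot == true]
12. n4.hot = false  [D₁.val == false]
13. n3.val = true  [D.hot == false]
14. n3.fin = "nw"  [if D.val then D.lim else "w"]
15. n1.off = 28  [28]
16. n1.fin = "nwx"  [E.fin ++ "x"]
17. n1.sig = 23  [f.pre * -1 + 26]
18. n9.live = false  [false]
19. n9.tag = 0  [0]
20. n11.pre = true  [true]
21. n12.pre = 7  [terminal]
22. n11.val = 7  [f.pre]
23. n13.live = 1  [C.val - 6]
24. n14.lab = 20  [terminal]
25. n15.off = false  [terminal]
26. n16.off = true  [terminal]
27. n13.val = false  [h₀.off == true]
28. n13.fin = "nv"  ["nv"]
29. n17.lab = 7  [terminal]
30. n10.lim = "yz"  ["yz"]
31. n10.off = 20  [20]
32. n10.val = true  [e.lab == C.val]
33. n10.hot = true  [E.val == false]
34. n9.sig = 10  [B.tag + 10]
35. n9.ok = 10  [D.off + B.tag - 10]
36. n18.live = 13  [B.ok + 3]
37. n19.off = true  [terminal]
38. n20.acc = "rz"  ["rz"]
39. n20.wid = 14  [E.live + 1]
40. n21.key = 24  [terminal]
41. n22.live = 17  [A.wid + 3]
42. n23.lab = 9  [terminal]
43. n22.val = true  [E.live > 16]
44. n22.fin = "um"  ["um"]
45. n20.off = 27  [g.key + 3]
46. n18.val = false  [E.live > 13]
47. n18.fin = "wv"  ["wv"]
48. n8.off = 17  [17]
49. n8.fin = "wvy"  [E.fin ++ "y"]
50. n8.sig = 23  [B.ok + 13]
51. n24.off = false  [terminal]
52. n0.off = 10  [len(S₂.fin) + 7]
53. n0.fin = "wy"  ["wy"]
54. n0.sig = 27  [S₂.sig + S₂.off - 13]

"nwx"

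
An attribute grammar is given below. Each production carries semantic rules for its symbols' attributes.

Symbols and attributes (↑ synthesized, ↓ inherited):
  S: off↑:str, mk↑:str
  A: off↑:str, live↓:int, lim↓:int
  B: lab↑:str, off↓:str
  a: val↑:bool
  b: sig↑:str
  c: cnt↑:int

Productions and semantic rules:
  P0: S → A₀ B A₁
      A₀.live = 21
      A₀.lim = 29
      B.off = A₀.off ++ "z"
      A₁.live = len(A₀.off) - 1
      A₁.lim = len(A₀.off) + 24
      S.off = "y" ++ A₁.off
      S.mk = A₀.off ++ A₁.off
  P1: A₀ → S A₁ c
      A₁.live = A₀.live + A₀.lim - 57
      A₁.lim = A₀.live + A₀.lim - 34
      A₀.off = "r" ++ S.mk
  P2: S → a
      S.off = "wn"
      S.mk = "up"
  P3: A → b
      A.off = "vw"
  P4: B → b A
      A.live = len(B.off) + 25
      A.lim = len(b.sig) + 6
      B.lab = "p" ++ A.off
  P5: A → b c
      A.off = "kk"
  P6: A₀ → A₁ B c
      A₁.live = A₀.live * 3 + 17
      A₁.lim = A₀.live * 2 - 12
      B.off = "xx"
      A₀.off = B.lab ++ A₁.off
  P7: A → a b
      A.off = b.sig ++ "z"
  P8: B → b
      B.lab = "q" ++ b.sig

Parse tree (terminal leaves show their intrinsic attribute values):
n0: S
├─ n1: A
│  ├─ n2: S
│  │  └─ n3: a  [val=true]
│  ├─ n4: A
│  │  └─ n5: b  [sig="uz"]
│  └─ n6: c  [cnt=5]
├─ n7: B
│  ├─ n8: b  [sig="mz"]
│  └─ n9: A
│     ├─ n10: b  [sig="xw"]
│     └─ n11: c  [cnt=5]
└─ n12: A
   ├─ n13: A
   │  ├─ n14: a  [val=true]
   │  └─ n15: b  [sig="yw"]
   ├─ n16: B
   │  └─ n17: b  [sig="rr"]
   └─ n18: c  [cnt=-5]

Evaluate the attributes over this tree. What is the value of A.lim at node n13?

-8

1. n1.live = 21  [21]
2. n1.lim = 29  [29]
3. n3.val = true  [terminal]
4. n2.off = "wn"  ["wn"]
5. n2.mk = "up"  ["up"]
6. n4.live = -7  [A₀.live + A₀.lim - 57]
7. n4.lim = 16  [A₀.live + A₀.lim - 34]
8. n5.sig = "uz"  [terminal]
9. n4.off = "vw"  ["vw"]
10. n6.cnt = 5  [terminal]
11. n1.off = "rup"  ["r" ++ S.mk]
12. n7.off = "rupz"  [A₀.off ++ "z"]
13. n8.sig = "mz"  [terminal]
14. n9.live = 29  [len(B.off) + 25]
15. n9.lim = 8  [len(b.sig) + 6]
16. n10.sig = "xw"  [terminal]
17. n11.cnt = 5  [terminal]
18. n9.off = "kk"  ["kk"]
19. n7.lab = "pkk"  ["p" ++ A.off]
20. n12.live = 2  [len(A₀.off) - 1]
21. n12.lim = 27  [len(A₀.off) + 24]
22. n13.live = 23  [A₀.live * 3 + 17]
23. n13.lim = -8  [A₀.live * 2 - 12]
24. n14.val = true  [terminal]
25. n15.sig = "yw"  [terminal]
26. n13.off = "ywz"  [b.sig ++ "z"]
27. n16.off = "xx"  ["xx"]
28. n17.sig = "rr"  [terminal]
29. n16.lab = "qrr"  ["q" ++ b.sig]
30. n18.cnt = -5  [terminal]
31. n12.off = "qrrywz"  [B.lab ++ A₁.off]
32. n0.off = "yqrrywz"  ["y" ++ A₁.off]
33. n0.mk = "rupqrrywz"  [A₀.off ++ A₁.off]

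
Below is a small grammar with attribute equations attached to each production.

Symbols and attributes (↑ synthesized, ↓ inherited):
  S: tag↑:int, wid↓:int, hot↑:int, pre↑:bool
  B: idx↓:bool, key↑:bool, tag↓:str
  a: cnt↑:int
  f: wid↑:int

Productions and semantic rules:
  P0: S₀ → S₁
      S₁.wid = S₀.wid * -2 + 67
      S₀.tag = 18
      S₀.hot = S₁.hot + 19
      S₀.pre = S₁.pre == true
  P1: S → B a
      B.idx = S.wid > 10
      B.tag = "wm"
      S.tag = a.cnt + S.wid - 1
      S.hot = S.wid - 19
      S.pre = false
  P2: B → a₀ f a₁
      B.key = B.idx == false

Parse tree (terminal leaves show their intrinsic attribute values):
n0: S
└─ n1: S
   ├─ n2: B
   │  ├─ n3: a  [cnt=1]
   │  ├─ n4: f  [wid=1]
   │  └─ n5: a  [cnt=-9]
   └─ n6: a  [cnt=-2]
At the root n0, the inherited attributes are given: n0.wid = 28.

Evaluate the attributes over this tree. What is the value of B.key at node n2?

1. n0.wid = 28  [given at root]
2. n1.wid = 11  [S₀.wid * -2 + 67]
3. n2.idx = true  [S.wid > 10]
4. n2.tag = "wm"  ["wm"]
5. n3.cnt = 1  [terminal]
6. n4.wid = 1  [terminal]
7. n5.cnt = -9  [terminal]
8. n2.key = false  [B.idx == false]
9. n6.cnt = -2  [terminal]
10. n1.tag = 8  [a.cnt + S.wid - 1]
11. n1.hot = -8  [S.wid - 19]
12. n1.pre = false  [false]
13. n0.tag = 18  [18]
14. n0.hot = 11  [S₁.hot + 19]
15. n0.pre = false  [S₁.pre == true]

false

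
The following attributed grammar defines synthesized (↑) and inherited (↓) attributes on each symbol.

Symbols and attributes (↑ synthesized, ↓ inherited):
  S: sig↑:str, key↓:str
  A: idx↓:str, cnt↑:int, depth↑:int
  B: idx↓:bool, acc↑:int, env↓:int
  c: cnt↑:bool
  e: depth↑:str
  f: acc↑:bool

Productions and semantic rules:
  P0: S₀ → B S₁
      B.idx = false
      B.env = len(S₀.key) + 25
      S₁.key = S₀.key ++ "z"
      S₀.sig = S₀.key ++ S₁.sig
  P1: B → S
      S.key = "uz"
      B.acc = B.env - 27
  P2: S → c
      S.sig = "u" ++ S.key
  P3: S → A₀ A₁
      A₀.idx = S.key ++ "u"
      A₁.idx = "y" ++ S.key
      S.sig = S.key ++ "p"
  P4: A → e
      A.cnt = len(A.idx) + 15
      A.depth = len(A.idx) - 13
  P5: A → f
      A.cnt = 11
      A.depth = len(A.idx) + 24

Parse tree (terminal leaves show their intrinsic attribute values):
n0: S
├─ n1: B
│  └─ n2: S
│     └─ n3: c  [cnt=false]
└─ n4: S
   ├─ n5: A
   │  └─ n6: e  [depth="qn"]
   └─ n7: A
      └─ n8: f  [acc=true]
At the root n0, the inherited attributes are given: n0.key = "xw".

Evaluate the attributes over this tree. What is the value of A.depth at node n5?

-9

1. n0.key = "xw"  [given at root]
2. n1.idx = false  [false]
3. n1.env = 27  [len(S₀.key) + 25]
4. n2.key = "uz"  ["uz"]
5. n3.cnt = false  [terminal]
6. n2.sig = "uuz"  ["u" ++ S.key]
7. n1.acc = 0  [B.env - 27]
8. n4.key = "xwz"  [S₀.key ++ "z"]
9. n5.idx = "xwzu"  [S.key ++ "u"]
10. n6.depth = "qn"  [terminal]
11. n5.cnt = 19  [len(A.idx) + 15]
12. n5.depth = -9  [len(A.idx) - 13]
13. n7.idx = "yxwz"  ["y" ++ S.key]
14. n8.acc = true  [terminal]
15. n7.cnt = 11  [11]
16. n7.depth = 28  [len(A.idx) + 24]
17. n4.sig = "xwzp"  [S.key ++ "p"]
18. n0.sig = "xwxwzp"  [S₀.key ++ S₁.sig]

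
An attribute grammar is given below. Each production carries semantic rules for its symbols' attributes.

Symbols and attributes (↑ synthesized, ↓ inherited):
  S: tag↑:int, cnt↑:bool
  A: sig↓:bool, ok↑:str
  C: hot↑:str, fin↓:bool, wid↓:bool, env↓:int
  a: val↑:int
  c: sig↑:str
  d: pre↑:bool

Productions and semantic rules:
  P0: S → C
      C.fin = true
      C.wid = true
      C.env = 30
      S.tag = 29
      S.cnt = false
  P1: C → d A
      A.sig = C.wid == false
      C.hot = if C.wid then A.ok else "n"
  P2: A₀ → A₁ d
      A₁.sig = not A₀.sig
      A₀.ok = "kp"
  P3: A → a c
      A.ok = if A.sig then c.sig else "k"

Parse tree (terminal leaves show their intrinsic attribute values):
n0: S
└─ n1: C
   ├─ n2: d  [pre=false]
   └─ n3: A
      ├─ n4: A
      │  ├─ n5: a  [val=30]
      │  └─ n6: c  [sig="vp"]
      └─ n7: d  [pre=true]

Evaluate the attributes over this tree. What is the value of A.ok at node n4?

"vp"

1. n1.fin = true  [true]
2. n1.wid = true  [true]
3. n1.env = 30  [30]
4. n2.pre = false  [terminal]
5. n3.sig = false  [C.wid == false]
6. n4.sig = true  [not A₀.sig]
7. n5.val = 30  [terminal]
8. n6.sig = "vp"  [terminal]
9. n4.ok = "vp"  [if A.sig then c.sig else "k"]
10. n7.pre = true  [terminal]
11. n3.ok = "kp"  ["kp"]
12. n1.hot = "kp"  [if C.wid then A.ok else "n"]
13. n0.tag = 29  [29]
14. n0.cnt = false  [false]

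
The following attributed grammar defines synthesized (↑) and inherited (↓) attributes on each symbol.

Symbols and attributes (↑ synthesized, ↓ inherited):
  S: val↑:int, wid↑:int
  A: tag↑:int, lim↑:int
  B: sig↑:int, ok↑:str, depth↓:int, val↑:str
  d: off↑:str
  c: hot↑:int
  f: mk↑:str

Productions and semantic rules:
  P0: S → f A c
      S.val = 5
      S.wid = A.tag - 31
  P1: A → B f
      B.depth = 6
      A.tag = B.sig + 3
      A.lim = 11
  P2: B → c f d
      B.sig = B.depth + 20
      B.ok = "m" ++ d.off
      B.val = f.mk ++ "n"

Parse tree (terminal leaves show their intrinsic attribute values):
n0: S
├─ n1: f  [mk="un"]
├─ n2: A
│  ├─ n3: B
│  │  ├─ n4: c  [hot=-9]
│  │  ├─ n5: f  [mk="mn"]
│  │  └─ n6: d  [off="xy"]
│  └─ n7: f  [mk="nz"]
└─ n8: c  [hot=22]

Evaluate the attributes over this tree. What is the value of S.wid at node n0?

-2

1. n1.mk = "un"  [terminal]
2. n3.depth = 6  [6]
3. n4.hot = -9  [terminal]
4. n5.mk = "mn"  [terminal]
5. n6.off = "xy"  [terminal]
6. n3.sig = 26  [B.depth + 20]
7. n3.ok = "mxy"  ["m" ++ d.off]
8. n3.val = "mnn"  [f.mk ++ "n"]
9. n7.mk = "nz"  [terminal]
10. n2.tag = 29  [B.sig + 3]
11. n2.lim = 11  [11]
12. n8.hot = 22  [terminal]
13. n0.val = 5  [5]
14. n0.wid = -2  [A.tag - 31]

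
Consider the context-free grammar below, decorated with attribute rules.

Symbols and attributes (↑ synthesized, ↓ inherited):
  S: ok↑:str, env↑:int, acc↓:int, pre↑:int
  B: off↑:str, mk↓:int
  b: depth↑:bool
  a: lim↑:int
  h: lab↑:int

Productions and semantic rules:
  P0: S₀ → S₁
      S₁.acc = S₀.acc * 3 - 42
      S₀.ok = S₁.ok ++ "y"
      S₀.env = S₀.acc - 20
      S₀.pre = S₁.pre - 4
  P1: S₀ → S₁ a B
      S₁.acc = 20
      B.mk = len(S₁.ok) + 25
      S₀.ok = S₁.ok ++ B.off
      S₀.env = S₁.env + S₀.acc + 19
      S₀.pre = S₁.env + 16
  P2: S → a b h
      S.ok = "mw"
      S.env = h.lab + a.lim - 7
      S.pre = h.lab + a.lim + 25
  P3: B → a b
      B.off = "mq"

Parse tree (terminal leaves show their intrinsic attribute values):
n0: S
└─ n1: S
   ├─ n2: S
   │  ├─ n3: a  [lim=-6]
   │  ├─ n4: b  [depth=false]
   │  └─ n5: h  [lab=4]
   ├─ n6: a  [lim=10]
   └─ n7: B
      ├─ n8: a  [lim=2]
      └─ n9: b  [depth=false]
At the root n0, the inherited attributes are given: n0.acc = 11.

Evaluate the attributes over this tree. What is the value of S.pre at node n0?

3

1. n0.acc = 11  [given at root]
2. n1.acc = -9  [S₀.acc * 3 - 42]
3. n2.acc = 20  [20]
4. n3.lim = -6  [terminal]
5. n4.depth = false  [terminal]
6. n5.lab = 4  [terminal]
7. n2.ok = "mw"  ["mw"]
8. n2.env = -9  [h.lab + a.lim - 7]
9. n2.pre = 23  [h.lab + a.lim + 25]
10. n6.lim = 10  [terminal]
11. n7.mk = 27  [len(S₁.ok) + 25]
12. n8.lim = 2  [terminal]
13. n9.depth = false  [terminal]
14. n7.off = "mq"  ["mq"]
15. n1.ok = "mwmq"  [S₁.ok ++ B.off]
16. n1.env = 1  [S₁.env + S₀.acc + 19]
17. n1.pre = 7  [S₁.env + 16]
18. n0.ok = "mwmqy"  [S₁.ok ++ "y"]
19. n0.env = -9  [S₀.acc - 20]
20. n0.pre = 3  [S₁.pre - 4]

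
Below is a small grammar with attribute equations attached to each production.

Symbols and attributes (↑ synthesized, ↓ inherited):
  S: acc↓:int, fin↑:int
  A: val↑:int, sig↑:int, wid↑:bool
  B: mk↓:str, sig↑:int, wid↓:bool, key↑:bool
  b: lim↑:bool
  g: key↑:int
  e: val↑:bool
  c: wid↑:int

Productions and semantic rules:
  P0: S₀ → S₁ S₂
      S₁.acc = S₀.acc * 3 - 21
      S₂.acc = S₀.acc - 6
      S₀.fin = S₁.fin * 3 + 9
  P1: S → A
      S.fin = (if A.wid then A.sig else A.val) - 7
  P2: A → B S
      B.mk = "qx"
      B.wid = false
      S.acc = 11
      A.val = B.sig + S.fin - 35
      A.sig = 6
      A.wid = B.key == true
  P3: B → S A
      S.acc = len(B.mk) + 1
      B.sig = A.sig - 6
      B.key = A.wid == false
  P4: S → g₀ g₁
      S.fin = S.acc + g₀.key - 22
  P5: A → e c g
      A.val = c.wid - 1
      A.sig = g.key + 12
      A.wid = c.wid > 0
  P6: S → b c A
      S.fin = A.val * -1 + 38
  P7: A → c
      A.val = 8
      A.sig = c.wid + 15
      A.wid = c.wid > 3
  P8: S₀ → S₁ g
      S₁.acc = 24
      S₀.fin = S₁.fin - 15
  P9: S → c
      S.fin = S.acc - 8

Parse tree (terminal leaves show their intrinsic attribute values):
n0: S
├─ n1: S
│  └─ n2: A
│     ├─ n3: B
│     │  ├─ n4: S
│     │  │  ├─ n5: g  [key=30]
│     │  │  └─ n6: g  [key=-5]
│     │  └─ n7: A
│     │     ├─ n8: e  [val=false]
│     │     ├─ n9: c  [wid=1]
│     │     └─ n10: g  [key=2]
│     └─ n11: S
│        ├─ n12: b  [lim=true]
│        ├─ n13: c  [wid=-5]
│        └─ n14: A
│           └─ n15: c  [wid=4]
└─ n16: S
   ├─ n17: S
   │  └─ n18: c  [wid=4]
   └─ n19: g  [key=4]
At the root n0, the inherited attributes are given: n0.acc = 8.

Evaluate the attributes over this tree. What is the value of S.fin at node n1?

-4

1. n0.acc = 8  [given at root]
2. n1.acc = 3  [S₀.acc * 3 - 21]
3. n3.mk = "qx"  ["qx"]
4. n3.wid = false  [false]
5. n4.acc = 3  [len(B.mk) + 1]
6. n5.key = 30  [terminal]
7. n6.key = -5  [terminal]
8. n4.fin = 11  [S.acc + g₀.key - 22]
9. n8.val = false  [terminal]
10. n9.wid = 1  [terminal]
11. n10.key = 2  [terminal]
12. n7.val = 0  [c.wid - 1]
13. n7.sig = 14  [g.key + 12]
14. n7.wid = true  [c.wid > 0]
15. n3.sig = 8  [A.sig - 6]
16. n3.key = false  [A.wid == false]
17. n11.acc = 11  [11]
18. n12.lim = true  [terminal]
19. n13.wid = -5  [terminal]
20. n15.wid = 4  [terminal]
21. n14.val = 8  [8]
22. n14.sig = 19  [c.wid + 15]
23. n14.wid = true  [c.wid > 3]
24. n11.fin = 30  [A.val * -1 + 38]
25. n2.val = 3  [B.sig + S.fin - 35]
26. n2.sig = 6  [6]
27. n2.wid = false  [B.key == true]
28. n1.fin = -4  [(if A.wid then A.sig else A.val) - 7]
29. n16.acc = 2  [S₀.acc - 6]
30. n17.acc = 24  [24]
31. n18.wid = 4  [terminal]
32. n17.fin = 16  [S.acc - 8]
33. n19.key = 4  [terminal]
34. n16.fin = 1  [S₁.fin - 15]
35. n0.fin = -3  [S₁.fin * 3 + 9]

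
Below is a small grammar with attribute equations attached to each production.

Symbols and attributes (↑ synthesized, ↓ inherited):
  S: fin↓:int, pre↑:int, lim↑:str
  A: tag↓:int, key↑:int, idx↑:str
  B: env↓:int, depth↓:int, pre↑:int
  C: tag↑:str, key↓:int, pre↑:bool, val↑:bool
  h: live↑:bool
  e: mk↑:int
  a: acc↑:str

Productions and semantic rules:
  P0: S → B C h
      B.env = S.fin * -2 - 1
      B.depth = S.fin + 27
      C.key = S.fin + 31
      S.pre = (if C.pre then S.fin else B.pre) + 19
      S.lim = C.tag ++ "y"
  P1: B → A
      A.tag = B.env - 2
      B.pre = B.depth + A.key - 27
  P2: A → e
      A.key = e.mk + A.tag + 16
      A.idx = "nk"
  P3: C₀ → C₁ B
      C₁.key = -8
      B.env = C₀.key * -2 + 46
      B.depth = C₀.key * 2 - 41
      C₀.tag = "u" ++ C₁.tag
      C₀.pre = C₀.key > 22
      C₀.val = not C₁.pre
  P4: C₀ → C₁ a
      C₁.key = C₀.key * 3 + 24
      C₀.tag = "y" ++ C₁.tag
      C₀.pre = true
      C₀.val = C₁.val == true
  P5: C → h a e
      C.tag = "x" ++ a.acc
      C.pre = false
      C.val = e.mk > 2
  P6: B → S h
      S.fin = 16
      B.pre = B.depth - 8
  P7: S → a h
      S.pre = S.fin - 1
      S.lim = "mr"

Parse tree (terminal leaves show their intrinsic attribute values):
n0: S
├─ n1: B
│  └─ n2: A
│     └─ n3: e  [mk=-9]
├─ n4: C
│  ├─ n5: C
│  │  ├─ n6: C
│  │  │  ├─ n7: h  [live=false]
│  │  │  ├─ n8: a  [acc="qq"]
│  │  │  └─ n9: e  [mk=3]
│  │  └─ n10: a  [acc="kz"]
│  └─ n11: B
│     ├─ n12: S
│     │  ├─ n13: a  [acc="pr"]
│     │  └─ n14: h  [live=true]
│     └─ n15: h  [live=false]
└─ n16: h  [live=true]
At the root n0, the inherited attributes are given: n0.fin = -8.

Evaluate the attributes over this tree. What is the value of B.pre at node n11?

1. n0.fin = -8  [given at root]
2. n1.env = 15  [S.fin * -2 - 1]
3. n1.depth = 19  [S.fin + 27]
4. n2.tag = 13  [B.env - 2]
5. n3.mk = -9  [terminal]
6. n2.key = 20  [e.mk + A.tag + 16]
7. n2.idx = "nk"  ["nk"]
8. n1.pre = 12  [B.depth + A.key - 27]
9. n4.key = 23  [S.fin + 31]
10. n5.key = -8  [-8]
11. n6.key = 0  [C₀.key * 3 + 24]
12. n7.live = false  [terminal]
13. n8.acc = "qq"  [terminal]
14. n9.mk = 3  [terminal]
15. n6.tag = "xqq"  ["x" ++ a.acc]
16. n6.pre = false  [false]
17. n6.val = true  [e.mk > 2]
18. n10.acc = "kz"  [terminal]
19. n5.tag = "yxqq"  ["y" ++ C₁.tag]
20. n5.pre = true  [true]
21. n5.val = true  [C₁.val == true]
22. n11.env = 0  [C₀.key * -2 + 46]
23. n11.depth = 5  [C₀.key * 2 - 41]
24. n12.fin = 16  [16]
25. n13.acc = "pr"  [terminal]
26. n14.live = true  [terminal]
27. n12.pre = 15  [S.fin - 1]
28. n12.lim = "mr"  ["mr"]
29. n15.live = false  [terminal]
30. n11.pre = -3  [B.depth - 8]
31. n4.tag = "uyxqq"  ["u" ++ C₁.tag]
32. n4.pre = true  [C₀.key > 22]
33. n4.val = false  [not C₁.pre]
34. n16.live = true  [terminal]
35. n0.pre = 11  [(if C.pre then S.fin else B.pre) + 19]
36. n0.lim = "uyxqqy"  [C.tag ++ "y"]

-3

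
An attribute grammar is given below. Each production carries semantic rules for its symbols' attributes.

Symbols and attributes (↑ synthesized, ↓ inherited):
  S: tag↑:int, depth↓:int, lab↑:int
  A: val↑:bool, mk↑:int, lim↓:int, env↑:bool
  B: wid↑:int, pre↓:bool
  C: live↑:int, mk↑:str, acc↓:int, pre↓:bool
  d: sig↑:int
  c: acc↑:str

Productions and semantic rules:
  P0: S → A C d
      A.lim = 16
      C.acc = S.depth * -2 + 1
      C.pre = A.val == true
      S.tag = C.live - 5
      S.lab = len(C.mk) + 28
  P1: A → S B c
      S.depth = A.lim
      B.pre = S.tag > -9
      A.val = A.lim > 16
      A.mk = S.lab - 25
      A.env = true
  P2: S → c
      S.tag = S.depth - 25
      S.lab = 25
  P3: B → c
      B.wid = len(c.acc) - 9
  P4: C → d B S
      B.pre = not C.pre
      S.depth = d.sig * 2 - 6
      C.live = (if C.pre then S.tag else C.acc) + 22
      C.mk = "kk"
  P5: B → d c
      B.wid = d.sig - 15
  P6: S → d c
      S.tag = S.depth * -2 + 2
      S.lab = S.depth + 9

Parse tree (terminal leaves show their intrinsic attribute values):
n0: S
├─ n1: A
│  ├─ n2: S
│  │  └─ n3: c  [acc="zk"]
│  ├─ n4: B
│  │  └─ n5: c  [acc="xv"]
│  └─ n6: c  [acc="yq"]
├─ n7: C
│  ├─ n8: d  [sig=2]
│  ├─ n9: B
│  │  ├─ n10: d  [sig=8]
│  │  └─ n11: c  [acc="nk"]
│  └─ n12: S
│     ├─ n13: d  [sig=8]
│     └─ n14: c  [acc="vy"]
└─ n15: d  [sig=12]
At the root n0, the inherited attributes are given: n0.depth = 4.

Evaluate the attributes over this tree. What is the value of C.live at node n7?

1. n0.depth = 4  [given at root]
2. n1.lim = 16  [16]
3. n2.depth = 16  [A.lim]
4. n3.acc = "zk"  [terminal]
5. n2.tag = -9  [S.depth - 25]
6. n2.lab = 25  [25]
7. n4.pre = false  [S.tag > -9]
8. n5.acc = "xv"  [terminal]
9. n4.wid = -7  [len(c.acc) - 9]
10. n6.acc = "yq"  [terminal]
11. n1.val = false  [A.lim > 16]
12. n1.mk = 0  [S.lab - 25]
13. n1.env = true  [true]
14. n7.acc = -7  [S.depth * -2 + 1]
15. n7.pre = false  [A.val == true]
16. n8.sig = 2  [terminal]
17. n9.pre = true  [not C.pre]
18. n10.sig = 8  [terminal]
19. n11.acc = "nk"  [terminal]
20. n9.wid = -7  [d.sig - 15]
21. n12.depth = -2  [d.sig * 2 - 6]
22. n13.sig = 8  [terminal]
23. n14.acc = "vy"  [terminal]
24. n12.tag = 6  [S.depth * -2 + 2]
25. n12.lab = 7  [S.depth + 9]
26. n7.live = 15  [(if C.pre then S.tag else C.acc) + 22]
27. n7.mk = "kk"  ["kk"]
28. n15.sig = 12  [terminal]
29. n0.tag = 10  [C.live - 5]
30. n0.lab = 30  [len(C.mk) + 28]

15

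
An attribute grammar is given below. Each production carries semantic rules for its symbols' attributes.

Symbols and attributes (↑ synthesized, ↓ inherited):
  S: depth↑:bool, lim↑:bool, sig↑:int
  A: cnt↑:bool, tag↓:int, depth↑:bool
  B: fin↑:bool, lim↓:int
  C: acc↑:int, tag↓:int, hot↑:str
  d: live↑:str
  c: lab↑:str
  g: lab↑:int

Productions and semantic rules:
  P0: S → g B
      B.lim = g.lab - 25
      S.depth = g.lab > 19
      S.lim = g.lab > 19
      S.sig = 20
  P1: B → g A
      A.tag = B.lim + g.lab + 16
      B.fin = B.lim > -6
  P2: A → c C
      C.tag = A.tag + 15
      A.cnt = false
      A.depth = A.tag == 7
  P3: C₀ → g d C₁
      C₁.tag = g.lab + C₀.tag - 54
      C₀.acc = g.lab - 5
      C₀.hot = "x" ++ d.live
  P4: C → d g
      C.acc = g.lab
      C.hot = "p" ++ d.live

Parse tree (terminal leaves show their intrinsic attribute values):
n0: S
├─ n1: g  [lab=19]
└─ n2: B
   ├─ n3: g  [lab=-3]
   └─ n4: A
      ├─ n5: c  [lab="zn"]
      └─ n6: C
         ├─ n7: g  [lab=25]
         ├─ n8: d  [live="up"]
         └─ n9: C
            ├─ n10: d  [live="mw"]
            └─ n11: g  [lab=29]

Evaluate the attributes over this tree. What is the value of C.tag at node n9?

-7

1. n1.lab = 19  [terminal]
2. n2.lim = -6  [g.lab - 25]
3. n3.lab = -3  [terminal]
4. n4.tag = 7  [B.lim + g.lab + 16]
5. n5.lab = "zn"  [terminal]
6. n6.tag = 22  [A.tag + 15]
7. n7.lab = 25  [terminal]
8. n8.live = "up"  [terminal]
9. n9.tag = -7  [g.lab + C₀.tag - 54]
10. n10.live = "mw"  [terminal]
11. n11.lab = 29  [terminal]
12. n9.acc = 29  [g.lab]
13. n9.hot = "pmw"  ["p" ++ d.live]
14. n6.acc = 20  [g.lab - 5]
15. n6.hot = "xup"  ["x" ++ d.live]
16. n4.cnt = false  [false]
17. n4.depth = true  [A.tag == 7]
18. n2.fin = false  [B.lim > -6]
19. n0.depth = false  [g.lab > 19]
20. n0.lim = false  [g.lab > 19]
21. n0.sig = 20  [20]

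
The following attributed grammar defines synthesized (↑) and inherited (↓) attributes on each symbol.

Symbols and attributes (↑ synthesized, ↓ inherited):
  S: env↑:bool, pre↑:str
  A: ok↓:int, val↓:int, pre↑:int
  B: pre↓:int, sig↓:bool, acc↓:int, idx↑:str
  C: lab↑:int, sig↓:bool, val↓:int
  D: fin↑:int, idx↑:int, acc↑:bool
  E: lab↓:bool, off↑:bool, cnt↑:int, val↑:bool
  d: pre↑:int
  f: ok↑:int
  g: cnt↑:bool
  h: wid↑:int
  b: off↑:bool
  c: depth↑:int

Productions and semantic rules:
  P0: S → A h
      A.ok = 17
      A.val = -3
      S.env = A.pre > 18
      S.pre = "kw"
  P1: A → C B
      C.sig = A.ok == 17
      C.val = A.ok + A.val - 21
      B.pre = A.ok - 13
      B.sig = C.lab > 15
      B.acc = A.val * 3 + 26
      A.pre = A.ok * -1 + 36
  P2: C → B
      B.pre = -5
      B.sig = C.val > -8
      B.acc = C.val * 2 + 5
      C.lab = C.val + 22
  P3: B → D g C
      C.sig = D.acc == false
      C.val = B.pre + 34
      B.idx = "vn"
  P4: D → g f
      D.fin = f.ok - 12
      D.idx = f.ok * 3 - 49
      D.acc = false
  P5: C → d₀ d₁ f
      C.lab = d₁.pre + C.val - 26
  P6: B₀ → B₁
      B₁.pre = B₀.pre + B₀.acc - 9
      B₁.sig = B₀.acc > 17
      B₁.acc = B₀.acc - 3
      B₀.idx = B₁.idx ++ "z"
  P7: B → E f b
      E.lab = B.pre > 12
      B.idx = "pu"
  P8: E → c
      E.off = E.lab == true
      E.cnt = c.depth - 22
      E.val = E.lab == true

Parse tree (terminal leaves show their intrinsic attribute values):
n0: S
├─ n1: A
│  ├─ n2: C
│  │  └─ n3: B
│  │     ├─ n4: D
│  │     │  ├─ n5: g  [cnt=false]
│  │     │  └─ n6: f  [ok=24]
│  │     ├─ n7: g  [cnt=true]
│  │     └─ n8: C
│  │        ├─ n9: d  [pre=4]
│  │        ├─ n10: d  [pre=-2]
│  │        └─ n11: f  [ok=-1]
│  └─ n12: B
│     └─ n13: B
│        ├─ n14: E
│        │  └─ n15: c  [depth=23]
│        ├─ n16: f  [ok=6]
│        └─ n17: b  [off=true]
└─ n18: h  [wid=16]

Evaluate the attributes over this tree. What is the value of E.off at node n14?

false

1. n1.ok = 17  [17]
2. n1.val = -3  [-3]
3. n2.sig = true  [A.ok == 17]
4. n2.val = -7  [A.ok + A.val - 21]
5. n3.pre = -5  [-5]
6. n3.sig = true  [C.val > -8]
7. n3.acc = -9  [C.val * 2 + 5]
8. n5.cnt = false  [terminal]
9. n6.ok = 24  [terminal]
10. n4.fin = 12  [f.ok - 12]
11. n4.idx = 23  [f.ok * 3 - 49]
12. n4.acc = false  [false]
13. n7.cnt = true  [terminal]
14. n8.sig = true  [D.acc == false]
15. n8.val = 29  [B.pre + 34]
16. n9.pre = 4  [terminal]
17. n10.pre = -2  [terminal]
18. n11.ok = -1  [terminal]
19. n8.lab = 1  [d₁.pre + C.val - 26]
20. n3.idx = "vn"  ["vn"]
21. n2.lab = 15  [C.val + 22]
22. n12.pre = 4  [A.ok - 13]
23. n12.sig = false  [C.lab > 15]
24. n12.acc = 17  [A.val * 3 + 26]
25. n13.pre = 12  [B₀.pre + B₀.acc - 9]
26. n13.sig = false  [B₀.acc > 17]
27. n13.acc = 14  [B₀.acc - 3]
28. n14.lab = false  [B.pre > 12]
29. n15.depth = 23  [terminal]
30. n14.off = false  [E.lab == true]
31. n14.cnt = 1  [c.depth - 22]
32. n14.val = false  [E.lab == true]
33. n16.ok = 6  [terminal]
34. n17.off = true  [terminal]
35. n13.idx = "pu"  ["pu"]
36. n12.idx = "puz"  [B₁.idx ++ "z"]
37. n1.pre = 19  [A.ok * -1 + 36]
38. n18.wid = 16  [terminal]
39. n0.env = true  [A.pre > 18]
40. n0.pre = "kw"  ["kw"]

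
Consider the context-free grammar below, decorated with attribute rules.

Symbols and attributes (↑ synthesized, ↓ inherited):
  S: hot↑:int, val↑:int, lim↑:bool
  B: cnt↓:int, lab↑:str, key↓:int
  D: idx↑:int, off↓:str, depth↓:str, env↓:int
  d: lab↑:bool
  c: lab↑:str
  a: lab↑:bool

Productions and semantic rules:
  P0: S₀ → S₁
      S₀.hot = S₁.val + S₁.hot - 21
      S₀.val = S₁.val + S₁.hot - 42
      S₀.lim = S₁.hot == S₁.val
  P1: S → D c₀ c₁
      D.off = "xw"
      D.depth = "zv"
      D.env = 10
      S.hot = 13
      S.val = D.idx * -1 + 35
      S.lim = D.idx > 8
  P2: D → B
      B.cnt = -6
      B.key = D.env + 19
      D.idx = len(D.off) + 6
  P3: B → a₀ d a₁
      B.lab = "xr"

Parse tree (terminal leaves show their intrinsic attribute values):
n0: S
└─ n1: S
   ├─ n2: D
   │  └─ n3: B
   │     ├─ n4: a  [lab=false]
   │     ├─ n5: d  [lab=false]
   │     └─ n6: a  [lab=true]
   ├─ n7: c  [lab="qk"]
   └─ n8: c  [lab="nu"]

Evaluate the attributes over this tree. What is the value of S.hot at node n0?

1. n2.off = "xw"  ["xw"]
2. n2.depth = "zv"  ["zv"]
3. n2.env = 10  [10]
4. n3.cnt = -6  [-6]
5. n3.key = 29  [D.env + 19]
6. n4.lab = false  [terminal]
7. n5.lab = false  [terminal]
8. n6.lab = true  [terminal]
9. n3.lab = "xr"  ["xr"]
10. n2.idx = 8  [len(D.off) + 6]
11. n7.lab = "qk"  [terminal]
12. n8.lab = "nu"  [terminal]
13. n1.hot = 13  [13]
14. n1.val = 27  [D.idx * -1 + 35]
15. n1.lim = false  [D.idx > 8]
16. n0.hot = 19  [S₁.val + S₁.hot - 21]
17. n0.val = -2  [S₁.val + S₁.hot - 42]
18. n0.lim = false  [S₁.hot == S₁.val]

19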